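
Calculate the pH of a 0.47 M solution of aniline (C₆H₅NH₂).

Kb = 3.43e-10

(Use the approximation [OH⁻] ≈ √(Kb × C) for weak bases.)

[OH⁻] = √(Kb × C) = √(3.43e-10 × 0.47) = 1.2697e-05. pOH = 4.90, pH = 14 - pOH

pH = 9.10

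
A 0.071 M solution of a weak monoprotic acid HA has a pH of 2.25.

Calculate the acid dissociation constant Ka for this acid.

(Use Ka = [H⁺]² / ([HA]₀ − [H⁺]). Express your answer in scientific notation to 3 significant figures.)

[H⁺] = 10^(−pH) = 10^(−2.25) = 5.623e-03 M. For HA ⇌ H⁺ + A⁻, Ka = [H⁺][A⁻]/[HA] = [H⁺]² / ([HA]₀ − [H⁺]) = (5.623e-03)² / (0.071 − 5.623e-03) = 4.84e-04.

K_a = 4.84e-04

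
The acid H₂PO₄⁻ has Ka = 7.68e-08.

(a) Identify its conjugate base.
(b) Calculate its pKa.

(a) The conjugate base is formed by removing one H⁺ from H₂PO₄⁻, giving HPO₄²⁻. (b) pKa = -log(Ka) = -log(7.68e-08) = 7.11.

Conjugate base: HPO₄²⁻; pK_a = 7.11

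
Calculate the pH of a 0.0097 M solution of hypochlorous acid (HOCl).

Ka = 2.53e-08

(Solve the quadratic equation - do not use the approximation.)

x² + Ka×x - Ka×C = 0. Using quadratic formula: [H⁺] = 1.5653e-05

pH = 4.81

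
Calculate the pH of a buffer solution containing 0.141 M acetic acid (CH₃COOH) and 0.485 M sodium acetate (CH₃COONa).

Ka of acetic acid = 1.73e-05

pKa = -log(1.73e-05) = 4.76. pH = pKa + log([A⁻]/[HA]) = 4.76 + log(0.485/0.141)

pH = 5.30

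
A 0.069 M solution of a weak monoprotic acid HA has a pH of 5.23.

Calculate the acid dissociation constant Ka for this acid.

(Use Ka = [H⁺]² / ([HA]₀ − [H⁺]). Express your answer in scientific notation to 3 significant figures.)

[H⁺] = 10^(−pH) = 10^(−5.23) = 5.888e-06 M. For HA ⇌ H⁺ + A⁻, Ka = [H⁺][A⁻]/[HA] = [H⁺]² / ([HA]₀ − [H⁺]) = (5.888e-06)² / (0.069 − 5.888e-06) = 5.03e-10.

K_a = 5.03e-10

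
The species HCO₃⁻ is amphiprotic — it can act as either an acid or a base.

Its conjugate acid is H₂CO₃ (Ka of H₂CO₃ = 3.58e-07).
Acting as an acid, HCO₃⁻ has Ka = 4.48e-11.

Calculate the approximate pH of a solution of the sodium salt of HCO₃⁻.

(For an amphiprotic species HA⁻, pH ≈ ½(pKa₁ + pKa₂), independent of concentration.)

pKa₁ = -log(3.58e-07) = 6.45; pKa₂ = -log(4.48e-11) = 10.35. For an amphiprotic species, pH ≈ ½(pKa₁ + pKa₂) = ½(6.45 + 10.35) = 8.40.

pH = 8.40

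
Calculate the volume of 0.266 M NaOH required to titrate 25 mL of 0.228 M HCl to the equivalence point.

At equivalence: moles acid = moles base. moles HCl = 0.228 × 25/1000 = 0.0057 mol. V_base = moles / 0.266 × 1000 = 21.4 mL.

V_{base} = 21.4 mL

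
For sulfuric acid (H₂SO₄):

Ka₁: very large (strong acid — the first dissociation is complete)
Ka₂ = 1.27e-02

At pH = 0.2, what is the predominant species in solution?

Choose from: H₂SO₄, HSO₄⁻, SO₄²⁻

The first dissociation is complete, so H₂SO₄ itself is never the predominant species in water; pKa₂ = -log(1.27e-02) = 1.90. For a polyprotic acid the predominant species crosses at each pKa: below pKa_n the protonated form dominates, above it the deprotonated form does. At pH = 0.2, the predominant species is HSO₄⁻.

HSO₄⁻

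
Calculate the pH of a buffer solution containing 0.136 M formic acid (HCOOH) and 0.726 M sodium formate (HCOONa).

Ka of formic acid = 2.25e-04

pKa = -log(2.25e-04) = 3.65. pH = pKa + log([A⁻]/[HA]) = 3.65 + log(0.726/0.136)

pH = 4.38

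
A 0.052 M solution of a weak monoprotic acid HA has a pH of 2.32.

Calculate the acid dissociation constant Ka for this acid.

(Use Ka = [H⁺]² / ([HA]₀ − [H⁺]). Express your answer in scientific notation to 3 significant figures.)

[H⁺] = 10^(−pH) = 10^(−2.32) = 4.786e-03 M. For HA ⇌ H⁺ + A⁻, Ka = [H⁺][A⁻]/[HA] = [H⁺]² / ([HA]₀ − [H⁺]) = (4.786e-03)² / (0.052 − 4.786e-03) = 4.85e-04.

K_a = 4.85e-04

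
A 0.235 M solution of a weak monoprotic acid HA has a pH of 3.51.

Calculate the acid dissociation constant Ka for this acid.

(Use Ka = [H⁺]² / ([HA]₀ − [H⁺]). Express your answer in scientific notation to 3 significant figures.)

[H⁺] = 10^(−pH) = 10^(−3.51) = 3.090e-04 M. For HA ⇌ H⁺ + A⁻, Ka = [H⁺][A⁻]/[HA] = [H⁺]² / ([HA]₀ − [H⁺]) = (3.090e-04)² / (0.235 − 3.090e-04) = 4.07e-07.

K_a = 4.07e-07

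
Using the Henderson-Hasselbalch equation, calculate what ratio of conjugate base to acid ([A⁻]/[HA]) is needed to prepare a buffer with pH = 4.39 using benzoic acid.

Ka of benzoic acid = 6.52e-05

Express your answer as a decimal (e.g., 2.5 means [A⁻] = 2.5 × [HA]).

pKa = -log(6.52e-05) = 4.1858. pH = pKa + log([A⁻]/[HA]), so log([A⁻]/[HA]) = pH − pKa = 4.39 − 4.1858 = 0.2042. [A⁻]/[HA] = 10^(0.2042) = 1.60

[A⁻]/[HA] = 1.60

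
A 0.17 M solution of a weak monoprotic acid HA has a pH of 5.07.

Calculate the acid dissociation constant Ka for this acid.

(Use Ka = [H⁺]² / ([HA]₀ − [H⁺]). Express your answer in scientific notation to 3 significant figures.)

[H⁺] = 10^(−pH) = 10^(−5.07) = 8.511e-06 M. For HA ⇌ H⁺ + A⁻, Ka = [H⁺][A⁻]/[HA] = [H⁺]² / ([HA]₀ − [H⁺]) = (8.511e-06)² / (0.17 − 8.511e-06) = 4.26e-10.

K_a = 4.26e-10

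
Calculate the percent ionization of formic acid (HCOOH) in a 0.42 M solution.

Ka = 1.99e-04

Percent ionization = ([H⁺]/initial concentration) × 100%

Using Ka equilibrium: x² + Ka×x - Ka×C = 0. Solving: [H⁺] = 9.0433e-03. Percent = (9.0433e-03/0.42) × 100

Percent ionization = 2.15%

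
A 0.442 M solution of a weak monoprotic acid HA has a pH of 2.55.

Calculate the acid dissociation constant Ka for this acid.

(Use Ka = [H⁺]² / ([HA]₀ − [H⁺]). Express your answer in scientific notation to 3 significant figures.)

[H⁺] = 10^(−pH) = 10^(−2.55) = 2.818e-03 M. For HA ⇌ H⁺ + A⁻, Ka = [H⁺][A⁻]/[HA] = [H⁺]² / ([HA]₀ − [H⁺]) = (2.818e-03)² / (0.442 − 2.818e-03) = 1.81e-05.

K_a = 1.81e-05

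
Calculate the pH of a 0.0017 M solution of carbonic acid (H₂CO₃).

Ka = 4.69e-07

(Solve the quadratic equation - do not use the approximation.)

x² + Ka×x - Ka×C = 0. Using quadratic formula: [H⁺] = 2.8003e-05

pH = 4.55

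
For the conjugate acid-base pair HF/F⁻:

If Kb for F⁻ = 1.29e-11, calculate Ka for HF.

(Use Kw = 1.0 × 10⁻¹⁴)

For a conjugate pair Ka × Kb = Kw, so Ka = Kw/Kb = 1.0 × 10⁻¹⁴ / 1.29e-11 = 7.75e-04.

K_a = 7.75e-04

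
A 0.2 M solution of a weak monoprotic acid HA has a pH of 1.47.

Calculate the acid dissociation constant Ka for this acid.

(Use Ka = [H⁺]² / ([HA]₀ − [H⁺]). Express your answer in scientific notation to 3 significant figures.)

[H⁺] = 10^(−pH) = 10^(−1.47) = 3.388e-02 M. For HA ⇌ H⁺ + A⁻, Ka = [H⁺][A⁻]/[HA] = [H⁺]² / ([HA]₀ − [H⁺]) = (3.388e-02)² / (0.2 − 3.388e-02) = 6.91e-03.

K_a = 6.91e-03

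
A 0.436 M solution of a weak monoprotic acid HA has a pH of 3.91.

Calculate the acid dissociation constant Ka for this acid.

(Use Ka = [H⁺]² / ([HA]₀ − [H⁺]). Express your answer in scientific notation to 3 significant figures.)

[H⁺] = 10^(−pH) = 10^(−3.91) = 1.230e-04 M. For HA ⇌ H⁺ + A⁻, Ka = [H⁺][A⁻]/[HA] = [H⁺]² / ([HA]₀ − [H⁺]) = (1.230e-04)² / (0.436 − 1.230e-04) = 3.47e-08.

K_a = 3.47e-08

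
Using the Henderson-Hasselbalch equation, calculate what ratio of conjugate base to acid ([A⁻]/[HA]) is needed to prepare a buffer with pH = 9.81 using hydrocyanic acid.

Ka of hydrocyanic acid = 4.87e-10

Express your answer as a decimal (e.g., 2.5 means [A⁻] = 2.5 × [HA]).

pKa = -log(4.87e-10) = 9.3125. pH = pKa + log([A⁻]/[HA]), so log([A⁻]/[HA]) = pH − pKa = 9.81 − 9.3125 = 0.4975. [A⁻]/[HA] = 10^(0.4975) = 3.14

[A⁻]/[HA] = 3.14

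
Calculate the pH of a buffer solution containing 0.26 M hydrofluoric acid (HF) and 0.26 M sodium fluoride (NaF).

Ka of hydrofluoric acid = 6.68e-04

pKa = -log(6.68e-04) = 3.18. pH = pKa + log([A⁻]/[HA]) = 3.18 + log(0.26/0.26)

pH = 3.18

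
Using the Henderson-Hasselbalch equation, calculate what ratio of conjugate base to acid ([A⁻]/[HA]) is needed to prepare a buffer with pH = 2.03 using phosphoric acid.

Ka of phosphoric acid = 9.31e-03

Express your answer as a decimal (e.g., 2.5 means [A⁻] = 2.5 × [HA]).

pKa = -log(9.31e-03) = 2.0311. pH = pKa + log([A⁻]/[HA]), so log([A⁻]/[HA]) = pH − pKa = 2.03 − 2.0311 = -0.0011. [A⁻]/[HA] = 10^(-0.0011) = 0.998

[A⁻]/[HA] = 0.998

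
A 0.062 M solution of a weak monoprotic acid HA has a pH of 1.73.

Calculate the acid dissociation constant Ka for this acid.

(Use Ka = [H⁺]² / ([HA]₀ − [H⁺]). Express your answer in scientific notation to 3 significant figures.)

[H⁺] = 10^(−pH) = 10^(−1.73) = 1.862e-02 M. For HA ⇌ H⁺ + A⁻, Ka = [H⁺][A⁻]/[HA] = [H⁺]² / ([HA]₀ − [H⁺]) = (1.862e-02)² / (0.062 − 1.862e-02) = 7.99e-03.

K_a = 7.99e-03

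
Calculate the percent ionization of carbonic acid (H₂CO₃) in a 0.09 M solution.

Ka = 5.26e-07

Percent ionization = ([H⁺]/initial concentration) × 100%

Using Ka equilibrium: x² + Ka×x - Ka×C = 0. Solving: [H⁺] = 2.1731e-04. Percent = (2.1731e-04/0.09) × 100

Percent ionization = 0.241%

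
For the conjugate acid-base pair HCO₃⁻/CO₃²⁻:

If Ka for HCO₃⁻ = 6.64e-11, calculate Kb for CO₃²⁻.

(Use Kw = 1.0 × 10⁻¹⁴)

For a conjugate pair Ka × Kb = Kw, so Kb = Kw/Ka = 1.0 × 10⁻¹⁴ / 6.64e-11 = 1.51e-04.

K_b = 1.51e-04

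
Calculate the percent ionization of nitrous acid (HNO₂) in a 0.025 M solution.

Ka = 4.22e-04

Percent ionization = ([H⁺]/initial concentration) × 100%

Using Ka equilibrium: x² + Ka×x - Ka×C = 0. Solving: [H⁺] = 3.0439e-03. Percent = (3.0439e-03/0.025) × 100

Percent ionization = 12.2%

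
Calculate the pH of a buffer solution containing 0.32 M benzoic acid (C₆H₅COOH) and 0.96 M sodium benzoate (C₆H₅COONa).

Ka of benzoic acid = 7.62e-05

pKa = -log(7.62e-05) = 4.12. pH = pKa + log([A⁻]/[HA]) = 4.12 + log(0.96/0.32)

pH = 4.60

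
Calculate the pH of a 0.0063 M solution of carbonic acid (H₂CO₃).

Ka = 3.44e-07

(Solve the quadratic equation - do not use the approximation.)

x² + Ka×x - Ka×C = 0. Using quadratic formula: [H⁺] = 4.6382e-05

pH = 4.33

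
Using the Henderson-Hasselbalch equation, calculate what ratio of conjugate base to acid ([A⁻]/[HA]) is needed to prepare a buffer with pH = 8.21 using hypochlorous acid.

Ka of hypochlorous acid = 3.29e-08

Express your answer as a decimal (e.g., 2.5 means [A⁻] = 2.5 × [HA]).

pKa = -log(3.29e-08) = 7.4828. pH = pKa + log([A⁻]/[HA]), so log([A⁻]/[HA]) = pH − pKa = 8.21 − 7.4828 = 0.7272. [A⁻]/[HA] = 10^(0.7272) = 5.34

[A⁻]/[HA] = 5.34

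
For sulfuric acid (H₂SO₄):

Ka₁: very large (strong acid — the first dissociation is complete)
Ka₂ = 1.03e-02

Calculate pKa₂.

pKa₂ = -log(Ka₂) = -log(1.03e-02) = 1.99.

pK_{a2} = 1.99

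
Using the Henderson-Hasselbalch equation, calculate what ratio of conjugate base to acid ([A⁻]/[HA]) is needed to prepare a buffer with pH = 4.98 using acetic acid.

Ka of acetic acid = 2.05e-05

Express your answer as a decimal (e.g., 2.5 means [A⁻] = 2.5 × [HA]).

pKa = -log(2.05e-05) = 4.6882. pH = pKa + log([A⁻]/[HA]), so log([A⁻]/[HA]) = pH − pKa = 4.98 − 4.6882 = 0.2918. [A⁻]/[HA] = 10^(0.2918) = 1.96

[A⁻]/[HA] = 1.96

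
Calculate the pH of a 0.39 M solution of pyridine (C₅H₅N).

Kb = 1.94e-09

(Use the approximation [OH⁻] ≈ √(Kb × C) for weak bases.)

[OH⁻] = √(Kb × C) = √(1.94e-09 × 0.39) = 2.7506e-05. pOH = 4.56, pH = 14 - pOH

pH = 9.44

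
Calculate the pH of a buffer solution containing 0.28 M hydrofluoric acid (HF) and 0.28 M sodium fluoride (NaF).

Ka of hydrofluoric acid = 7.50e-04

pKa = -log(7.50e-04) = 3.12. pH = pKa + log([A⁻]/[HA]) = 3.12 + log(0.28/0.28)

pH = 3.12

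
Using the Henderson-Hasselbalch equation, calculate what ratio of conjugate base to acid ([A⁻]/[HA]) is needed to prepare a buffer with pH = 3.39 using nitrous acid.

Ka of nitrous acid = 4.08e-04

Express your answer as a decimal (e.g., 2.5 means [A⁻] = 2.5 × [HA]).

pKa = -log(4.08e-04) = 3.3893. pH = pKa + log([A⁻]/[HA]), so log([A⁻]/[HA]) = pH − pKa = 3.39 − 3.3893 = 0.0007. [A⁻]/[HA] = 10^(0.0007) = 1.00

[A⁻]/[HA] = 1.00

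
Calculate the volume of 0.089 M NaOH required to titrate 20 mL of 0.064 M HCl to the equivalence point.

At equivalence: moles acid = moles base. moles HCl = 0.064 × 20/1000 = 0.00128 mol. V_base = moles / 0.089 × 1000 = 14.4 mL.

V_{base} = 14.4 mL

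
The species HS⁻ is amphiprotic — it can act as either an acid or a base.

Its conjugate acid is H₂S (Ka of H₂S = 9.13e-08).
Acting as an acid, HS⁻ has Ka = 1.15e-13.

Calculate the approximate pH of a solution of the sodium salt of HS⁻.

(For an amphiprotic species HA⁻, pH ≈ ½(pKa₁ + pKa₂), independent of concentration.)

pKa₁ = -log(9.13e-08) = 7.04; pKa₂ = -log(1.15e-13) = 12.94. For an amphiprotic species, pH ≈ ½(pKa₁ + pKa₂) = ½(7.04 + 12.94) = 9.99.

pH = 9.99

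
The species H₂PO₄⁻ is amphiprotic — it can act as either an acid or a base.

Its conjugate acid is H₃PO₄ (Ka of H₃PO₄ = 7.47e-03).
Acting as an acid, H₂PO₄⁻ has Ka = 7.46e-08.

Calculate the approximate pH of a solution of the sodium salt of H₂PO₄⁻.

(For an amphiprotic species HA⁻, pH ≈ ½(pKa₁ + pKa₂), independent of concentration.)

pKa₁ = -log(7.47e-03) = 2.13; pKa₂ = -log(7.46e-08) = 7.13. For an amphiprotic species, pH ≈ ½(pKa₁ + pKa₂) = ½(2.13 + 7.13) = 4.63.

pH = 4.63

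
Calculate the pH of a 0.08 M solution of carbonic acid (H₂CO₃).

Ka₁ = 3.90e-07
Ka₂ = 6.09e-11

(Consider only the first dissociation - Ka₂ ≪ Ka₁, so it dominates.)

First dissociation dominates. From Ka₁ = [H⁺][HA⁻]/[H₂A], x² + Ka₁·x − Ka₁·C = 0 with C = 0.08 M and Ka₁ = 3.90e-07. Solving: [H⁺] = (−Ka₁ + √(Ka₁² + 4·Ka₁·C)) / 2 = 1.7644e-04 M. pH = -log(1.7644e-04) = 3.75.

pH = 3.75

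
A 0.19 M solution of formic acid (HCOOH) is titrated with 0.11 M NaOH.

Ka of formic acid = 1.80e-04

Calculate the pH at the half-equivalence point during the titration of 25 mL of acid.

At half-equivalence [HA] = [A⁻], so Henderson-Hasselbalch gives pH = pKa = -log(1.80e-04) = 3.74.

pH = pKa = 3.74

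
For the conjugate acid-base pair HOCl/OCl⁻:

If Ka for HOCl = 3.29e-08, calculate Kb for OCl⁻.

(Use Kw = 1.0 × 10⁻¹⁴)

For a conjugate pair Ka × Kb = Kw, so Kb = Kw/Ka = 1.0 × 10⁻¹⁴ / 3.29e-08 = 3.04e-07.

K_b = 3.04e-07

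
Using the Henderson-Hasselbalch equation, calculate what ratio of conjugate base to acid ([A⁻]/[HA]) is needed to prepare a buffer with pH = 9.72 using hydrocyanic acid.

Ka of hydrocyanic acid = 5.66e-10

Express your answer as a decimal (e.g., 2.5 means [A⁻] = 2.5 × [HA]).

pKa = -log(5.66e-10) = 9.2472. pH = pKa + log([A⁻]/[HA]), so log([A⁻]/[HA]) = pH − pKa = 9.72 − 9.2472 = 0.4728. [A⁻]/[HA] = 10^(0.4728) = 2.97

[A⁻]/[HA] = 2.97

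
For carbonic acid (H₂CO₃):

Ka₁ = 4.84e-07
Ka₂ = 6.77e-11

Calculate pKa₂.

pKa₂ = -log(Ka₂) = -log(6.77e-11) = 10.17.

pK_{a2} = 10.17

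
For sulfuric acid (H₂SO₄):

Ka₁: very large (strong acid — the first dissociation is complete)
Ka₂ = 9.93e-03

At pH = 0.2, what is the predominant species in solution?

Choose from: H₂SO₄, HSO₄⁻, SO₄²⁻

The first dissociation is complete, so H₂SO₄ itself is never the predominant species in water; pKa₂ = -log(9.93e-03) = 2.00. For a polyprotic acid the predominant species crosses at each pKa: below pKa_n the protonated form dominates, above it the deprotonated form does. At pH = 0.2, the predominant species is HSO₄⁻.

HSO₄⁻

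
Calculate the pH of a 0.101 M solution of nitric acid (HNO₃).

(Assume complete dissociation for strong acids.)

[H⁺] = 0.101 M for strong acid. pH = -log[H⁺] = -log(0.101)

pH = 1.00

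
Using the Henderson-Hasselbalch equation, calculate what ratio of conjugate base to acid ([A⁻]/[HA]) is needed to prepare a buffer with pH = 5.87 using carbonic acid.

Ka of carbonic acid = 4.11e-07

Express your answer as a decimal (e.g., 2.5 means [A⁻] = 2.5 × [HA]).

pKa = -log(4.11e-07) = 6.3862. pH = pKa + log([A⁻]/[HA]), so log([A⁻]/[HA]) = pH − pKa = 5.87 − 6.3862 = -0.5162. [A⁻]/[HA] = 10^(-0.5162) = 0.305

[A⁻]/[HA] = 0.305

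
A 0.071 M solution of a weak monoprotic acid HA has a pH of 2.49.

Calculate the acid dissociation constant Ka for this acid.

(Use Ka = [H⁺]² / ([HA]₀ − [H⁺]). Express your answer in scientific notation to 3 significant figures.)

[H⁺] = 10^(−pH) = 10^(−2.49) = 3.236e-03 M. For HA ⇌ H⁺ + A⁻, Ka = [H⁺][A⁻]/[HA] = [H⁺]² / ([HA]₀ − [H⁺]) = (3.236e-03)² / (0.071 − 3.236e-03) = 1.55e-04.

K_a = 1.55e-04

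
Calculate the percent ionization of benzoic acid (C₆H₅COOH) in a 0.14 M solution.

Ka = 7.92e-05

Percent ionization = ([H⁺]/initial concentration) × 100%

Using Ka equilibrium: x² + Ka×x - Ka×C = 0. Solving: [H⁺] = 3.2905e-03. Percent = (3.2905e-03/0.14) × 100

Percent ionization = 2.35%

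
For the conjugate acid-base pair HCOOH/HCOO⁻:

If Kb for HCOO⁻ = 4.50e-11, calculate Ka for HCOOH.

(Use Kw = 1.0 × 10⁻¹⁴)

For a conjugate pair Ka × Kb = Kw, so Ka = Kw/Kb = 1.0 × 10⁻¹⁴ / 4.50e-11 = 2.22e-04.

K_a = 2.22e-04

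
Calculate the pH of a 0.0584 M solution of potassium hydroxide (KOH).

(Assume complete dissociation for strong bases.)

[OH⁻] = 0.0584 M for strong base. pOH = -log[OH⁻] = 1.23, pH = 14 - pOH

pH = 12.77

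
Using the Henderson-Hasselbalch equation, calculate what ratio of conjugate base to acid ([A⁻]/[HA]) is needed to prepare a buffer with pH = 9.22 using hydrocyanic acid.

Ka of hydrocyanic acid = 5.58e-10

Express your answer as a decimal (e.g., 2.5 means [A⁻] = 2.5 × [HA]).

pKa = -log(5.58e-10) = 9.2534. pH = pKa + log([A⁻]/[HA]), so log([A⁻]/[HA]) = pH − pKa = 9.22 − 9.2534 = -0.0334. [A⁻]/[HA] = 10^(-0.0334) = 0.926

[A⁻]/[HA] = 0.926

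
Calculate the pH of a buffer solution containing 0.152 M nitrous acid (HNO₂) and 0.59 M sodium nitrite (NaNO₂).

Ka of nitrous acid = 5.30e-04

pKa = -log(5.30e-04) = 3.28. pH = pKa + log([A⁻]/[HA]) = 3.28 + log(0.59/0.152)

pH = 3.86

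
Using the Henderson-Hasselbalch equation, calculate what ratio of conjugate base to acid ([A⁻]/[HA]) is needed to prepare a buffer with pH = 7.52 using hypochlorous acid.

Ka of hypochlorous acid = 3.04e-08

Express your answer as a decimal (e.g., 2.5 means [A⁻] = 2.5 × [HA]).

pKa = -log(3.04e-08) = 7.5171. pH = pKa + log([A⁻]/[HA]), so log([A⁻]/[HA]) = pH − pKa = 7.52 − 7.5171 = 0.0029. [A⁻]/[HA] = 10^(0.0029) = 1.01

[A⁻]/[HA] = 1.01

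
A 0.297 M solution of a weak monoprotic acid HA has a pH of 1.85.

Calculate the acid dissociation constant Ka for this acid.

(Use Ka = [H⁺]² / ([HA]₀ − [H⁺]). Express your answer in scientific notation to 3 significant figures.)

[H⁺] = 10^(−pH) = 10^(−1.85) = 1.413e-02 M. For HA ⇌ H⁺ + A⁻, Ka = [H⁺][A⁻]/[HA] = [H⁺]² / ([HA]₀ − [H⁺]) = (1.413e-02)² / (0.297 − 1.413e-02) = 7.05e-04.

K_a = 7.05e-04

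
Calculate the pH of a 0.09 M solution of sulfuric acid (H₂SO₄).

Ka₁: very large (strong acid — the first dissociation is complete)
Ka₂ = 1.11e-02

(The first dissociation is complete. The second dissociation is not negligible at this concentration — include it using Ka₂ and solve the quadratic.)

First dissociation is complete: [H⁺]₀ = [HSO₄⁻]₀ = C = 0.09 M. Second dissociation HSO₄⁻ ⇌ H⁺ + SO₄²⁻: let x = [SO₄²⁻]. Ka₂ = (C + x)·x / (C − x) = 1.11e-02 → x² + (C + Ka₂)·x − Ka₂·C = 0 → x² + 0.10110·x − 9.990e-04 = 0. x = (−0.10110 + √(0.10110² + 4 × 9.990e-04)) / 2 = 9.0680e-03 M. [H⁺] = C + x = 0.09 + 9.0680e-03 = 9.9068e-02 M. pH = -log(9.9068e-02) = 1.00.

pH = 1.00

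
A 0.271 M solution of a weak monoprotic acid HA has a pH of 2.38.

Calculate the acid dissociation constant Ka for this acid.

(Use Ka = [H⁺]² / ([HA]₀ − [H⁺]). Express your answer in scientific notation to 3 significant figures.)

[H⁺] = 10^(−pH) = 10^(−2.38) = 4.169e-03 M. For HA ⇌ H⁺ + A⁻, Ka = [H⁺][A⁻]/[HA] = [H⁺]² / ([HA]₀ − [H⁺]) = (4.169e-03)² / (0.271 − 4.169e-03) = 6.51e-05.

K_a = 6.51e-05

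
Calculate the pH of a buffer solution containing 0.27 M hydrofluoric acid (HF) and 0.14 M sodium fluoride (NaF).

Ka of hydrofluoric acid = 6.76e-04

pKa = -log(6.76e-04) = 3.17. pH = pKa + log([A⁻]/[HA]) = 3.17 + log(0.14/0.27)

pH = 2.88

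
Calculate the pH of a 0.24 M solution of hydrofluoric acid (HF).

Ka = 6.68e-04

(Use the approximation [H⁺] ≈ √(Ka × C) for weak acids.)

[H⁺] = √(Ka × C) = √(6.68e-04 × 0.24) = 1.2662e-02. pH = -log(1.2662e-02)

pH = 1.90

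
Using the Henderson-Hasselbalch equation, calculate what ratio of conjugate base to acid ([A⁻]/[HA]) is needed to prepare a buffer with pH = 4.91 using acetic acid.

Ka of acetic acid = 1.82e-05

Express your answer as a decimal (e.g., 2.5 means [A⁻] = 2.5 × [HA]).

pKa = -log(1.82e-05) = 4.7399. pH = pKa + log([A⁻]/[HA]), so log([A⁻]/[HA]) = pH − pKa = 4.91 − 4.7399 = 0.1701. [A⁻]/[HA] = 10^(0.1701) = 1.48

[A⁻]/[HA] = 1.48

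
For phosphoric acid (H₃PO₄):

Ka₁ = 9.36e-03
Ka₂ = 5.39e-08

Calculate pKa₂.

pKa₂ = -log(Ka₂) = -log(5.39e-08) = 7.27.

pK_{a2} = 7.27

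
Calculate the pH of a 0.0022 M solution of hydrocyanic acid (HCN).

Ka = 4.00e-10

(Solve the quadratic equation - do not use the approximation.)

x² + Ka×x - Ka×C = 0. Using quadratic formula: [H⁺] = 9.3788e-07

pH = 6.03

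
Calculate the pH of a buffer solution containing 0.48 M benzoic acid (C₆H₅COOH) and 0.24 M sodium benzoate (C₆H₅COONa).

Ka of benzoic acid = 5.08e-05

pKa = -log(5.08e-05) = 4.29. pH = pKa + log([A⁻]/[HA]) = 4.29 + log(0.24/0.48)

pH = 3.99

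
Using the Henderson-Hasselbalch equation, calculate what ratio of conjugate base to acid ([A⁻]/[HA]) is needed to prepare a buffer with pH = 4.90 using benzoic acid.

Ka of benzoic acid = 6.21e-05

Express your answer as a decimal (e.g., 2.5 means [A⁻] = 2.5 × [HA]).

pKa = -log(6.21e-05) = 4.2069. pH = pKa + log([A⁻]/[HA]), so log([A⁻]/[HA]) = pH − pKa = 4.90 − 4.2069 = 0.6931. [A⁻]/[HA] = 10^(0.6931) = 4.93

[A⁻]/[HA] = 4.93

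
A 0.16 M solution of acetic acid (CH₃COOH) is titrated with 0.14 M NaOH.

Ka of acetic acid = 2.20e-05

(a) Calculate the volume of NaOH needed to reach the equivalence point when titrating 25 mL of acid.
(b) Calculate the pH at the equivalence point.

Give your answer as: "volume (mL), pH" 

moles acid = 0.16 × 25/1000 = 0.004 mol; V_base = moles/0.14 × 1000 = 28.6 mL. At equivalence only the conjugate base is present: [A⁻] = 0.004/0.054 = 7.4667e-02 M. Kb = Kw/Ka = 4.55e-10; [OH⁻] = √(Kb × [A⁻]) = 5.8258e-06; pOH = 5.23; pH = 14 - pOH = 8.77.

V = 28.6 mL, pH = 8.77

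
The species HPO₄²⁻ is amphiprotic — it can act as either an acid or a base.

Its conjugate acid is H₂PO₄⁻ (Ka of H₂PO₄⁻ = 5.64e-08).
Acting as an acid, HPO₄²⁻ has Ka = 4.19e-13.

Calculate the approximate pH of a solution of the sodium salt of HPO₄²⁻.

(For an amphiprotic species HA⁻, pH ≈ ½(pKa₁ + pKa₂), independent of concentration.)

pKa₁ = -log(5.64e-08) = 7.25; pKa₂ = -log(4.19e-13) = 12.38. For an amphiprotic species, pH ≈ ½(pKa₁ + pKa₂) = ½(7.25 + 12.38) = 9.81.

pH = 9.81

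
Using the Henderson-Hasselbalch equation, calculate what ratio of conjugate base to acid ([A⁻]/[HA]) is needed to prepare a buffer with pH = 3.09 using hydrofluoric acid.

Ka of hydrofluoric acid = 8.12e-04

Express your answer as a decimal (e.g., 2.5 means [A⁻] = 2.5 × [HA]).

pKa = -log(8.12e-04) = 3.0904. pH = pKa + log([A⁻]/[HA]), so log([A⁻]/[HA]) = pH − pKa = 3.09 − 3.0904 = -0.0004. [A⁻]/[HA] = 10^(-0.0004) = 0.999

[A⁻]/[HA] = 0.999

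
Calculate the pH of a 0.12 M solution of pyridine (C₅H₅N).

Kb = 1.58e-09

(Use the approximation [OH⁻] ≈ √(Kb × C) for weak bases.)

[OH⁻] = √(Kb × C) = √(1.58e-09 × 0.12) = 1.3770e-05. pOH = 4.86, pH = 14 - pOH

pH = 9.14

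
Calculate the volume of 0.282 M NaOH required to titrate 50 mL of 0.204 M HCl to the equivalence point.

At equivalence: moles acid = moles base. moles HCl = 0.204 × 50/1000 = 0.0102 mol. V_base = moles / 0.282 × 1000 = 36.2 mL.

V_{base} = 36.2 mL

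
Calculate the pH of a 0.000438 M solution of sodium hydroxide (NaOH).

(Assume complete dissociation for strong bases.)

[OH⁻] = 0.000438 M for strong base. pOH = -log[OH⁻] = 3.36, pH = 14 - pOH

pH = 10.64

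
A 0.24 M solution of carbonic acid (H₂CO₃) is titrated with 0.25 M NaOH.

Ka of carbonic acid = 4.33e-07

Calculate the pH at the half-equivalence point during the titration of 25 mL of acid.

At half-equivalence [HA] = [A⁻], so Henderson-Hasselbalch gives pH = pKa = -log(4.33e-07) = 6.36.

pH = pKa = 6.36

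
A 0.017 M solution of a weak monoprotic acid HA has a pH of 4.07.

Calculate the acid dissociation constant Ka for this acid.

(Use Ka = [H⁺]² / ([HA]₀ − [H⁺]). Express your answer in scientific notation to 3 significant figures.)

[H⁺] = 10^(−pH) = 10^(−4.07) = 8.511e-05 M. For HA ⇌ H⁺ + A⁻, Ka = [H⁺][A⁻]/[HA] = [H⁺]² / ([HA]₀ − [H⁺]) = (8.511e-05)² / (0.017 − 8.511e-05) = 4.28e-07.

K_a = 4.28e-07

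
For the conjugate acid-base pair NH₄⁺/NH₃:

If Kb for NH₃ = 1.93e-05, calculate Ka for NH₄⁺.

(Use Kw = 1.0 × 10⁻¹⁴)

For a conjugate pair Ka × Kb = Kw, so Ka = Kw/Kb = 1.0 × 10⁻¹⁴ / 1.93e-05 = 5.18e-10.

K_a = 5.18e-10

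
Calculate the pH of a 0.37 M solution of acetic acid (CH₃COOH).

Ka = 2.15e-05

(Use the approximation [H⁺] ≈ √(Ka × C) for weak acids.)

[H⁺] = √(Ka × C) = √(2.15e-05 × 0.37) = 2.8205e-03. pH = -log(2.8205e-03)

pH = 2.55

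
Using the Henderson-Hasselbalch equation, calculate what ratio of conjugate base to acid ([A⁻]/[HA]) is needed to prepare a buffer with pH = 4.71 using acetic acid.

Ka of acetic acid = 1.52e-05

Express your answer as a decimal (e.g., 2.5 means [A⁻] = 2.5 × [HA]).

pKa = -log(1.52e-05) = 4.8182. pH = pKa + log([A⁻]/[HA]), so log([A⁻]/[HA]) = pH − pKa = 4.71 − 4.8182 = -0.1082. [A⁻]/[HA] = 10^(-0.1082) = 0.780

[A⁻]/[HA] = 0.780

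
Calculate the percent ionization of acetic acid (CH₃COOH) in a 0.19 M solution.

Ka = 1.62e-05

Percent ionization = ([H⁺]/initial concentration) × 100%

Using Ka equilibrium: x² + Ka×x - Ka×C = 0. Solving: [H⁺] = 1.7463e-03. Percent = (1.7463e-03/0.19) × 100

Percent ionization = 0.919%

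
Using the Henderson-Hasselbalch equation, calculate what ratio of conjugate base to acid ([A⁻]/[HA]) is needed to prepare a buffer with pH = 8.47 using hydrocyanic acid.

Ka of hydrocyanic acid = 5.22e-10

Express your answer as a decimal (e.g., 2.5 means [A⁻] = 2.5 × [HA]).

pKa = -log(5.22e-10) = 9.2823. pH = pKa + log([A⁻]/[HA]), so log([A⁻]/[HA]) = pH − pKa = 8.47 − 9.2823 = -0.8123. [A⁻]/[HA] = 10^(-0.8123) = 0.154

[A⁻]/[HA] = 0.154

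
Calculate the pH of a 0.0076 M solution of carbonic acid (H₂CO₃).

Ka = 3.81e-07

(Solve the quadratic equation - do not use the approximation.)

x² + Ka×x - Ka×C = 0. Using quadratic formula: [H⁺] = 5.3621e-05

pH = 4.27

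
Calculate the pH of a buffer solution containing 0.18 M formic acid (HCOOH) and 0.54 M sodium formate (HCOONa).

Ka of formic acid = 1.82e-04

pKa = -log(1.82e-04) = 3.74. pH = pKa + log([A⁻]/[HA]) = 3.74 + log(0.54/0.18)

pH = 4.22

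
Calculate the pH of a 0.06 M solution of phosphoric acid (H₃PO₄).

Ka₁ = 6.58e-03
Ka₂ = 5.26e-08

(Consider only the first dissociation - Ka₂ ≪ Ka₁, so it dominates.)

First dissociation dominates. From Ka₁ = [H⁺][HA⁻]/[H₂A], x² + Ka₁·x − Ka₁·C = 0 with C = 0.06 M and Ka₁ = 6.58e-03. Solving: [H⁺] = (−Ka₁ + √(Ka₁² + 4·Ka₁·C)) / 2 = 1.6850e-02 M. pH = -log(1.6850e-02) = 1.77.

pH = 1.77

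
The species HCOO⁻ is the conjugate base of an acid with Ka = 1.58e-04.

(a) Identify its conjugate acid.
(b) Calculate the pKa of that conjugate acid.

(a) The conjugate acid is formed by adding one H⁺ to HCOO⁻, giving HCOOH. (b) pKa = -log(Ka) = -log(1.58e-04) = 3.80.

Conjugate acid: HCOOH; pK_a = 3.80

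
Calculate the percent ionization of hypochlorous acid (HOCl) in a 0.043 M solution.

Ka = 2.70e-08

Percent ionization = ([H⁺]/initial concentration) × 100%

Using Ka equilibrium: x² + Ka×x - Ka×C = 0. Solving: [H⁺] = 3.4060e-05. Percent = (3.4060e-05/0.043) × 100

Percent ionization = 0.0792%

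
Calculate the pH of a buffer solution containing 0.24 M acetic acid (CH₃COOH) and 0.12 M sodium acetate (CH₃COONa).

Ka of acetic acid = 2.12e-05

pKa = -log(2.12e-05) = 4.67. pH = pKa + log([A⁻]/[HA]) = 4.67 + log(0.12/0.24)

pH = 4.37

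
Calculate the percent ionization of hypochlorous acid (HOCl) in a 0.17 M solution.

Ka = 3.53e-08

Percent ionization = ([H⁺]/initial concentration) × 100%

Using Ka equilibrium: x² + Ka×x - Ka×C = 0. Solving: [H⁺] = 7.7448e-05. Percent = (7.7448e-05/0.17) × 100

Percent ionization = 0.0456%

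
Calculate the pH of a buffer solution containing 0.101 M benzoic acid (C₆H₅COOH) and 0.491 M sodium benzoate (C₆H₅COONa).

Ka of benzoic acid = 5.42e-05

pKa = -log(5.42e-05) = 4.27. pH = pKa + log([A⁻]/[HA]) = 4.27 + log(0.491/0.101)

pH = 4.95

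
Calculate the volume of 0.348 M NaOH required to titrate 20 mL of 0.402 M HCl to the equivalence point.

At equivalence: moles acid = moles base. moles HCl = 0.402 × 20/1000 = 0.00804 mol. V_base = moles / 0.348 × 1000 = 23.1 mL.

V_{base} = 23.1 mL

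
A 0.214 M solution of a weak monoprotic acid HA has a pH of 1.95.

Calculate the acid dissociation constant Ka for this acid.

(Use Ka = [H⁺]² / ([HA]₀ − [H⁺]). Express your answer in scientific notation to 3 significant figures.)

[H⁺] = 10^(−pH) = 10^(−1.95) = 1.122e-02 M. For HA ⇌ H⁺ + A⁻, Ka = [H⁺][A⁻]/[HA] = [H⁺]² / ([HA]₀ − [H⁺]) = (1.122e-02)² / (0.214 − 1.122e-02) = 6.21e-04.

K_a = 6.21e-04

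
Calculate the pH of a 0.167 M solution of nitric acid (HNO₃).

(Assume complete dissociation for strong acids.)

[H⁺] = 0.167 M for strong acid. pH = -log[H⁺] = -log(0.167)

pH = 0.78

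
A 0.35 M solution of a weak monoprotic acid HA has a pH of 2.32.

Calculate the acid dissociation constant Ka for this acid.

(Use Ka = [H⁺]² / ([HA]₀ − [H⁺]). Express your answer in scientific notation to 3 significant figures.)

[H⁺] = 10^(−pH) = 10^(−2.32) = 4.786e-03 M. For HA ⇌ H⁺ + A⁻, Ka = [H⁺][A⁻]/[HA] = [H⁺]² / ([HA]₀ − [H⁺]) = (4.786e-03)² / (0.35 − 4.786e-03) = 6.64e-05.

K_a = 6.64e-05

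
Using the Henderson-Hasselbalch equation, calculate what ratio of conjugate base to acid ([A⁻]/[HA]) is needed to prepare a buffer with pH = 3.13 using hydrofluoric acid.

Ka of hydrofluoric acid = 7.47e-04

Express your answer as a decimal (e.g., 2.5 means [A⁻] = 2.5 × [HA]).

pKa = -log(7.47e-04) = 3.1267. pH = pKa + log([A⁻]/[HA]), so log([A⁻]/[HA]) = pH − pKa = 3.13 − 3.1267 = 0.0033. [A⁻]/[HA] = 10^(0.0033) = 1.01

[A⁻]/[HA] = 1.01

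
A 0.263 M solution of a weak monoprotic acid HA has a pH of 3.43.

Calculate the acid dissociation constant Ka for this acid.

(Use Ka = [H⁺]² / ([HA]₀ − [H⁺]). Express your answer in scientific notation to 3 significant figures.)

[H⁺] = 10^(−pH) = 10^(−3.43) = 3.715e-04 M. For HA ⇌ H⁺ + A⁻, Ka = [H⁺][A⁻]/[HA] = [H⁺]² / ([HA]₀ − [H⁺]) = (3.715e-04)² / (0.263 − 3.715e-04) = 5.26e-07.

K_a = 5.26e-07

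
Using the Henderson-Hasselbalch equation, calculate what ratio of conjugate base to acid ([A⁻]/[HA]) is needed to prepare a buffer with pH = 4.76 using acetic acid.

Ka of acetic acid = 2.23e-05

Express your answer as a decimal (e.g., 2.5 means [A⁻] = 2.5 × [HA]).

pKa = -log(2.23e-05) = 4.6517. pH = pKa + log([A⁻]/[HA]), so log([A⁻]/[HA]) = pH − pKa = 4.76 − 4.6517 = 0.1083. [A⁻]/[HA] = 10^(0.1083) = 1.28

[A⁻]/[HA] = 1.28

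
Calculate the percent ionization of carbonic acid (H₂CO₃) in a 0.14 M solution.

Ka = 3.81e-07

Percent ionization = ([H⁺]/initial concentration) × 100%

Using Ka equilibrium: x² + Ka×x - Ka×C = 0. Solving: [H⁺] = 2.3076e-04. Percent = (2.3076e-04/0.14) × 100

Percent ionization = 0.165%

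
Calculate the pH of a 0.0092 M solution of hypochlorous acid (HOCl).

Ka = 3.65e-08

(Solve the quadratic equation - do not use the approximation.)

x² + Ka×x - Ka×C = 0. Using quadratic formula: [H⁺] = 1.8307e-05

pH = 4.74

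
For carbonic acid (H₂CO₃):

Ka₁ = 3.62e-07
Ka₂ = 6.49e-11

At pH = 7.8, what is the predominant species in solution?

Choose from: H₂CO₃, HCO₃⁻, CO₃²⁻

pKa₁ = 6.44, pKa₂ = 10.19. For a polyprotic acid the predominant species crosses at each pKa: below pKa_n the protonated form dominates, above it the deprotonated form does. At pH = 7.8, the predominant species is HCO₃⁻.

HCO₃⁻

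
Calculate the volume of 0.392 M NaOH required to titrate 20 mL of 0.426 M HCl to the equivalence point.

At equivalence: moles acid = moles base. moles HCl = 0.426 × 20/1000 = 0.00852 mol. V_base = moles / 0.392 × 1000 = 21.7 mL.

V_{base} = 21.7 mL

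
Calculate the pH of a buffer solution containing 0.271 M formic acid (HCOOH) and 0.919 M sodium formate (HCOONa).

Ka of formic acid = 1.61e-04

pKa = -log(1.61e-04) = 3.79. pH = pKa + log([A⁻]/[HA]) = 3.79 + log(0.919/0.271)

pH = 4.32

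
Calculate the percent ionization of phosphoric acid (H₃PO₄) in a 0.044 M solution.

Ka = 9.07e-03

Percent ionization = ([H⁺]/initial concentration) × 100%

Using Ka equilibrium: x² + Ka×x - Ka×C = 0. Solving: [H⁺] = 1.5950e-02. Percent = (1.5950e-02/0.044) × 100

Percent ionization = 36.3%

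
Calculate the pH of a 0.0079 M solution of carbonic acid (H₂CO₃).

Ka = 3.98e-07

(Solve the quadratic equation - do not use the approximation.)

x² + Ka×x - Ka×C = 0. Using quadratic formula: [H⁺] = 5.5875e-05

pH = 4.25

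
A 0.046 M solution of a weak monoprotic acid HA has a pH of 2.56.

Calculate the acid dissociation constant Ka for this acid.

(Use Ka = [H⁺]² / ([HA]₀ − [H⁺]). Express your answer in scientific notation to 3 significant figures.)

[H⁺] = 10^(−pH) = 10^(−2.56) = 2.754e-03 M. For HA ⇌ H⁺ + A⁻, Ka = [H⁺][A⁻]/[HA] = [H⁺]² / ([HA]₀ − [H⁺]) = (2.754e-03)² / (0.046 − 2.754e-03) = 1.75e-04.

K_a = 1.75e-04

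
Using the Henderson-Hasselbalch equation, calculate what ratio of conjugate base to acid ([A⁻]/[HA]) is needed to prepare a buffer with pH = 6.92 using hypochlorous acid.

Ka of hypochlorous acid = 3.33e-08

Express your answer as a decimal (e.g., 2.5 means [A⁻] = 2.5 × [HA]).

pKa = -log(3.33e-08) = 7.4776. pH = pKa + log([A⁻]/[HA]), so log([A⁻]/[HA]) = pH − pKa = 6.92 − 7.4776 = -0.5576. [A⁻]/[HA] = 10^(-0.5576) = 0.277

[A⁻]/[HA] = 0.277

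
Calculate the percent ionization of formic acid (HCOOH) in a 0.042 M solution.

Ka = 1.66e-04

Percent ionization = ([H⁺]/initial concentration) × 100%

Using Ka equilibrium: x² + Ka×x - Ka×C = 0. Solving: [H⁺] = 2.5588e-03. Percent = (2.5588e-03/0.042) × 100

Percent ionization = 6.09%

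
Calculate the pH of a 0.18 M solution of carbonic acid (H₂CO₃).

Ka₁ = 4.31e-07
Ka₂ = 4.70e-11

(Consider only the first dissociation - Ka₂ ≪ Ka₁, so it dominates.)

First dissociation dominates. From Ka₁ = [H⁺][HA⁻]/[H₂A], x² + Ka₁·x − Ka₁·C = 0 with C = 0.18 M and Ka₁ = 4.31e-07. Solving: [H⁺] = (−Ka₁ + √(Ka₁² + 4·Ka₁·C)) / 2 = 2.7832e-04 M. pH = -log(2.7832e-04) = 3.56.

pH = 3.56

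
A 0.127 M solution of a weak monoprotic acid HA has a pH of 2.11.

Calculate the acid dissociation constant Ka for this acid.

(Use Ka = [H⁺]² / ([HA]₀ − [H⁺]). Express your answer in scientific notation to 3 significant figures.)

[H⁺] = 10^(−pH) = 10^(−2.11) = 7.762e-03 M. For HA ⇌ H⁺ + A⁻, Ka = [H⁺][A⁻]/[HA] = [H⁺]² / ([HA]₀ − [H⁺]) = (7.762e-03)² / (0.127 − 7.762e-03) = 5.05e-04.

K_a = 5.05e-04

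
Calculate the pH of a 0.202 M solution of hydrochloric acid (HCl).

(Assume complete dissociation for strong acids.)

[H⁺] = 0.202 M for strong acid. pH = -log[H⁺] = -log(0.202)

pH = 0.69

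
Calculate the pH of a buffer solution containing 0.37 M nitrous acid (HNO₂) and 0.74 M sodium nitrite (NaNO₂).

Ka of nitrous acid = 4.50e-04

pKa = -log(4.50e-04) = 3.35. pH = pKa + log([A⁻]/[HA]) = 3.35 + log(0.74/0.37)

pH = 3.65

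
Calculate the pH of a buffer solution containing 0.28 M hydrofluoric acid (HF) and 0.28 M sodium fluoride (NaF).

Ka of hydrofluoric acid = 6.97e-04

pKa = -log(6.97e-04) = 3.16. pH = pKa + log([A⁻]/[HA]) = 3.16 + log(0.28/0.28)

pH = 3.16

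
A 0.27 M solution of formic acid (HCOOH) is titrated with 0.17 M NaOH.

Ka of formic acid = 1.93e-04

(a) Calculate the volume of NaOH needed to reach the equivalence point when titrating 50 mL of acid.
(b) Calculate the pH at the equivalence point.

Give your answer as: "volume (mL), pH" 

moles acid = 0.27 × 50/1000 = 0.0135 mol; V_base = moles/0.17 × 1000 = 79.4 mL. At equivalence only the conjugate base is present: [A⁻] = 0.0135/0.129 = 1.0432e-01 M. Kb = Kw/Ka = 5.18e-11; [OH⁻] = √(Kb × [A⁻]) = 2.3249e-06; pOH = 5.63; pH = 14 - pOH = 8.37.

V = 79.4 mL, pH = 8.37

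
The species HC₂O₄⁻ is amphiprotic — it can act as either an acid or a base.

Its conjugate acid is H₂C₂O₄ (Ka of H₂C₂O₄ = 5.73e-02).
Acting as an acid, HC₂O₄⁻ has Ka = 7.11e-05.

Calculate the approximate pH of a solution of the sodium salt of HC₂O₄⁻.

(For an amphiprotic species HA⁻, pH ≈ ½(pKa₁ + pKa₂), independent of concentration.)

pKa₁ = -log(5.73e-02) = 1.24; pKa₂ = -log(7.11e-05) = 4.15. For an amphiprotic species, pH ≈ ½(pKa₁ + pKa₂) = ½(1.24 + 4.15) = 2.69.

pH = 2.69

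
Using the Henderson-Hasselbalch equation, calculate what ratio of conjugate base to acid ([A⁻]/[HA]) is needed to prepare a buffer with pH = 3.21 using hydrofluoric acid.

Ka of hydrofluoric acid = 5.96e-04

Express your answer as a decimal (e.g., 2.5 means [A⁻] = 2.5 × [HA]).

pKa = -log(5.96e-04) = 3.2248. pH = pKa + log([A⁻]/[HA]), so log([A⁻]/[HA]) = pH − pKa = 3.21 − 3.2248 = -0.0148. [A⁻]/[HA] = 10^(-0.0148) = 0.967

[A⁻]/[HA] = 0.967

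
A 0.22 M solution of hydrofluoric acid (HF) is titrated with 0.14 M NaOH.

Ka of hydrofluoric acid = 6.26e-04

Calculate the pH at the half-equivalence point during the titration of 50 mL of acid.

At half-equivalence [HA] = [A⁻], so Henderson-Hasselbalch gives pH = pKa = -log(6.26e-04) = 3.20.

pH = pKa = 3.20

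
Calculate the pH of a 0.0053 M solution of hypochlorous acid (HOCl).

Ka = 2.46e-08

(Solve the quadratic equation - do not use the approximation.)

x² + Ka×x - Ka×C = 0. Using quadratic formula: [H⁺] = 1.1406e-05

pH = 4.94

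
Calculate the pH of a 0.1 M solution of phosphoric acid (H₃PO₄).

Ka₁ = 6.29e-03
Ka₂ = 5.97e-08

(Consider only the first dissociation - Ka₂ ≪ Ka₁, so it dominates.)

First dissociation dominates. From Ka₁ = [H⁺][HA⁻]/[H₂A], x² + Ka₁·x − Ka₁·C = 0 with C = 0.1 M and Ka₁ = 6.29e-03. Solving: [H⁺] = (−Ka₁ + √(Ka₁² + 4·Ka₁·C)) / 2 = 2.2131e-02 M. pH = -log(2.2131e-02) = 1.65.

pH = 1.65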